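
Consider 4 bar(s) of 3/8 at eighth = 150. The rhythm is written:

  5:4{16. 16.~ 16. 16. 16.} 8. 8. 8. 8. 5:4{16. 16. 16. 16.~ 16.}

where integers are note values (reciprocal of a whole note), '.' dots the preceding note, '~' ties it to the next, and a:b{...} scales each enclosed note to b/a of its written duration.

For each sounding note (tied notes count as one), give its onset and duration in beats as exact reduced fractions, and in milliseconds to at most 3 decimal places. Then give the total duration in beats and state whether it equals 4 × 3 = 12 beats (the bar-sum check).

1) 0.0ms=0b +240.0ms=3/5b
2) 240.0ms=3/5b +480.0ms=6/5b
3) 720.0ms=9/5b +240.0ms=3/5b
4) 960.0ms=12/5b +240.0ms=3/5b
5) 1200.0ms=3b +600.0ms=3/2b
6) 1800.0ms=9/2b +600.0ms=3/2b
7) 2400.0ms=6b +600.0ms=3/2b
8) 3000.0ms=15/2b +600.0ms=3/2b
9) 3600.0ms=9b +240.0ms=3/5b
10) 3840.0ms=48/5b +240.0ms=3/5b
11) 4080.0ms=51/5b +240.0ms=3/5b
12) 4320.0ms=54/5b +480.0ms=6/5b
Σ=12b of 12 (150bpm 3/8) — PASS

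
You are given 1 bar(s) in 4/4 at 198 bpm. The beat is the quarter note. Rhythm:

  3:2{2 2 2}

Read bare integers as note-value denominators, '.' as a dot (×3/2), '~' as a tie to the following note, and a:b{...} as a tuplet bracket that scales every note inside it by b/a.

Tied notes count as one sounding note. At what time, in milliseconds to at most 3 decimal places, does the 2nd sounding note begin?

note 2 onset = 4/3b = 404.04ms

1. 0.0ms @ 0 + 404.04ms (4/3)
2. 404.04ms @ 4/3 + 404.04ms (4/3)
3. 808.081ms @ 8/3 + 404.04ms (4/3)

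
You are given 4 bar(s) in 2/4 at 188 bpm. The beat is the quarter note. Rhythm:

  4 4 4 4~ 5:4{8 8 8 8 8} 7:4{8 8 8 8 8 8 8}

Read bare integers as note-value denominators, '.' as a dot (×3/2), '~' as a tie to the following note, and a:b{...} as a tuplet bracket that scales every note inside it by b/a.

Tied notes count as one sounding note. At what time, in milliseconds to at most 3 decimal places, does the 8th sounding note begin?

1. 0.0ms @ 0 + 319.149ms (1)
2. 319.149ms @ 1 + 319.149ms (1)
3. 638.298ms @ 2 + 319.149ms (1)
4. 957.447ms @ 3 + 446.809ms (7/5)
5. 1404.255ms @ 22/5 + 127.66ms (2/5)
6. 1531.915ms @ 24/5 + 127.66ms (2/5)
7. 1659.574ms @ 26/5 + 127.66ms (2/5)
8. 1787.234ms @ 28/5 + 127.66ms (2/5)
9. 1914.894ms @ 6 + 91.185ms (2/7)
10. 2006.079ms @ 44/7 + 91.185ms (2/7)
11. 2097.264ms @ 46/7 + 91.185ms (2/7)
12. 2188.45ms @ 48/7 + 91.185ms (2/7)
13. 2279.635ms @ 50/7 + 91.185ms (2/7)
14. 2370.821ms @ 52/7 + 91.185ms (2/7)
15. 2462.006ms @ 54/7 + 91.185ms (2/7)

note 8 onset = 28/5b = 1787.234ms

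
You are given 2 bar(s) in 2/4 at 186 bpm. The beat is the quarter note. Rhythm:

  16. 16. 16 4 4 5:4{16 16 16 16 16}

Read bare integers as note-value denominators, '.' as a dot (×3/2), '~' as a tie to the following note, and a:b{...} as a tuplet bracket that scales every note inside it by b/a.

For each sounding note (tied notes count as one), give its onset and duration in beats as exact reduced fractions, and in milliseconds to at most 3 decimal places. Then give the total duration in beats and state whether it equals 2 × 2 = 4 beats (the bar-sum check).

1) 0.0ms=0b +120.968ms=3/8b
2) 120.968ms=3/8b +120.968ms=3/8b
3) 241.935ms=3/4b +80.645ms=1/4b
4) 322.581ms=1b +322.581ms=1b
5) 645.161ms=2b +322.581ms=1b
6) 967.742ms=3b +64.516ms=1/5b
7) 1032.258ms=16/5b +64.516ms=1/5b
8) 1096.774ms=17/5b +64.516ms=1/5b
9) 1161.29ms=18/5b +64.516ms=1/5b
10) 1225.806ms=19/5b +64.516ms=1/5b
Σ=4b of 4 (186bpm 2/4) — PASS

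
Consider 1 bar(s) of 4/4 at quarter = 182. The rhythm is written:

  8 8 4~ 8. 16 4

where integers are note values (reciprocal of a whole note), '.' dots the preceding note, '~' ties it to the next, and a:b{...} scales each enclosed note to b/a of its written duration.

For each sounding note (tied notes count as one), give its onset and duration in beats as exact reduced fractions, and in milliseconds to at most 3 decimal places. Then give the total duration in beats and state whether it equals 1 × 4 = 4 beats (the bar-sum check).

1) 0.0ms=0b +164.835ms=1/2b
2) 164.835ms=1/2b +164.835ms=1/2b
3) 329.67ms=1b +576.923ms=7/4b
4) 906.593ms=11/4b +82.418ms=1/4b
5) 989.011ms=3b +329.67ms=1b
Σ=4b of 4 (182bpm 4/4) — PASS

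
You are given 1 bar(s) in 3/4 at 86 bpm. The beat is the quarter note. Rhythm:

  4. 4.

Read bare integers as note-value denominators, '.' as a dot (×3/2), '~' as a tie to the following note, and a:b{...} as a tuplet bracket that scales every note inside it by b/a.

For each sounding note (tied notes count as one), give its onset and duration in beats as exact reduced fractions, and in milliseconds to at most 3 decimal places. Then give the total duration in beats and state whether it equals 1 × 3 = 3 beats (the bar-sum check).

1) 0.0ms=0b +1046.512ms=3/2b
2) 1046.512ms=3/2b +1046.512ms=3/2b
Σ=3b of 3 (86bpm 3/4) — PASS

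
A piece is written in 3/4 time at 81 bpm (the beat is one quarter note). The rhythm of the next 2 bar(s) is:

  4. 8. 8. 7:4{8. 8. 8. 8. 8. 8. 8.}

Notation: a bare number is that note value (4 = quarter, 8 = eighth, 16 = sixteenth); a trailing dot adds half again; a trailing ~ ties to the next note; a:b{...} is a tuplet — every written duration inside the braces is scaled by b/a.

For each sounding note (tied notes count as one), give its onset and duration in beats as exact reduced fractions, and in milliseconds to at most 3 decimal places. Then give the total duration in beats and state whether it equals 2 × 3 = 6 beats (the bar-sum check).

1) 0.0ms=0b +1111.111ms=3/2b
2) 1111.111ms=3/2b +555.556ms=3/4b
3) 1666.667ms=9/4b +555.556ms=3/4b
4) 2222.222ms=3b +317.46ms=3/7b
5) 2539.683ms=24/7b +317.46ms=3/7b
6) 2857.143ms=27/7b +317.46ms=3/7b
7) 3174.603ms=30/7b +317.46ms=3/7b
8) 3492.063ms=33/7b +317.46ms=3/7b
9) 3809.524ms=36/7b +317.46ms=3/7b
10) 4126.984ms=39/7b +317.46ms=3/7b
Σ=6b of 6 (81bpm 3/4) — PASS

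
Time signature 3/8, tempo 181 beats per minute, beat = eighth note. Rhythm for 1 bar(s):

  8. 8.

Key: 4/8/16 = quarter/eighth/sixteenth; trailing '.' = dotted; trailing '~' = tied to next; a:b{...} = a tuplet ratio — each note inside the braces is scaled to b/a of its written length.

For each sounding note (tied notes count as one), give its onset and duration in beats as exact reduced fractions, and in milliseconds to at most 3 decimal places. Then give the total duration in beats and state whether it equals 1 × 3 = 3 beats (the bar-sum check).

1) 0.0ms=0b +497.238ms=3/2b
2) 497.238ms=3/2b +497.238ms=3/2b
Σ=3b of 3 (181bpm 3/8) — PASS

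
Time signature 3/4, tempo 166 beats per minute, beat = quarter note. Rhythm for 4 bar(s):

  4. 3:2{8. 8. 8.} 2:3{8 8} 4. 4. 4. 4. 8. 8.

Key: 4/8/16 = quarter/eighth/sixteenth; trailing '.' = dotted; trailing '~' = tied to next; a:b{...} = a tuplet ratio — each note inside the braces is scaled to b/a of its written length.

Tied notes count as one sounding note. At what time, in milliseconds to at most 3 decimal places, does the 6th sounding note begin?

1. 0.0ms @ 0 + 542.169ms (3/2)
2. 542.169ms @ 3/2 + 180.723ms (1/2)
3. 722.892ms @ 2 + 180.723ms (1/2)
4. 903.614ms @ 5/2 + 180.723ms (1/2)
5. 1084.337ms @ 3 + 271.084ms (3/4)
6. 1355.422ms @ 15/4 + 271.084ms (3/4)
7. 1626.506ms @ 9/2 + 542.169ms (3/2)
8. 2168.675ms @ 6 + 542.169ms (3/2)
9. 2710.843ms @ 15/2 + 542.169ms (3/2)
10. 3253.012ms @ 9 + 542.169ms (3/2)
11. 3795.181ms @ 21/2 + 271.084ms (3/4)
12. 4066.265ms @ 45/4 + 271.084ms (3/4)

note 6 onset = 15/4b = 1355.422ms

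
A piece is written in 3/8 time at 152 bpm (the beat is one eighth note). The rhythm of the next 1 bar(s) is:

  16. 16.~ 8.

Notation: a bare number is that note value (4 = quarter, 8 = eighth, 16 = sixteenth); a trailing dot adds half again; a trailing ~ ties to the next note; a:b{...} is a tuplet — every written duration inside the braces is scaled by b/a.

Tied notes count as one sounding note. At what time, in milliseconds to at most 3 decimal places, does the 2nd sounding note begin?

1. 0.0ms @ 0 + 296.053ms (3/4)
2. 296.053ms @ 3/4 + 888.158ms (9/4)

note 2 onset = 3/4b = 296.053ms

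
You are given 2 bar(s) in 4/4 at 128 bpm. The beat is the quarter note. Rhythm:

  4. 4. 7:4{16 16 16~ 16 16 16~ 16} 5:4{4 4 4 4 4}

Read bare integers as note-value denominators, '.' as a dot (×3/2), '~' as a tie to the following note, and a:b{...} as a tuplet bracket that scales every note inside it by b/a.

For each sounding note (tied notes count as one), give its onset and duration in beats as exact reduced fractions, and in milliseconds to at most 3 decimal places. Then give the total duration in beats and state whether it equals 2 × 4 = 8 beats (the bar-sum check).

1) 0.0ms=0b +703.125ms=3/2b
2) 703.125ms=3/2b +703.125ms=3/2b
3) 1406.25ms=3b +66.964ms=1/7b
4) 1473.214ms=22/7b +66.964ms=1/7b
5) 1540.179ms=23/7b +133.929ms=2/7b
6) 1674.107ms=25/7b +66.964ms=1/7b
7) 1741.071ms=26/7b +133.929ms=2/7b
8) 1875.0ms=4b +375.0ms=4/5b
9) 2250.0ms=24/5b +375.0ms=4/5b
10) 2625.0ms=28/5b +375.0ms=4/5b
11) 3000.0ms=32/5b +375.0ms=4/5b
12) 3375.0ms=36/5b +375.0ms=4/5b
Σ=8b of 8 (128bpm 4/4) — PASS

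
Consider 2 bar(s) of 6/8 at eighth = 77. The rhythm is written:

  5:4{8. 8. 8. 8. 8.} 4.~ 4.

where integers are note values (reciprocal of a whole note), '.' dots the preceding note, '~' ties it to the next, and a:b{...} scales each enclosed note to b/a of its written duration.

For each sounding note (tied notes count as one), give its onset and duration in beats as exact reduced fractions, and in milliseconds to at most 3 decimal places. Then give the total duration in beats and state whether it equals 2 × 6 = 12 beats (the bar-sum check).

1) 0.0ms=0b +935.065ms=6/5b
2) 935.065ms=6/5b +935.065ms=6/5b
3) 1870.13ms=12/5b +935.065ms=6/5b
4) 2805.195ms=18/5b +935.065ms=6/5b
5) 3740.26ms=24/5b +935.065ms=6/5b
6) 4675.325ms=6b +4675.325ms=6b
Σ=12b of 12 (77bpm 6/8) — PASS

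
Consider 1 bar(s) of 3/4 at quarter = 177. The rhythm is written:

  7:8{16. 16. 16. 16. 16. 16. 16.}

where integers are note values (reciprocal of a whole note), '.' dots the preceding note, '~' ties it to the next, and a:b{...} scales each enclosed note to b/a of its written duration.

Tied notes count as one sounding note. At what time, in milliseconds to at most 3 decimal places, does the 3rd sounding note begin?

1. 0.0ms @ 0 + 145.278ms (3/7)
2. 145.278ms @ 3/7 + 145.278ms (3/7)
3. 290.557ms @ 6/7 + 145.278ms (3/7)
4. 435.835ms @ 9/7 + 145.278ms (3/7)
5. 581.114ms @ 12/7 + 145.278ms (3/7)
6. 726.392ms @ 15/7 + 145.278ms (3/7)
7. 871.671ms @ 18/7 + 145.278ms (3/7)

note 3 onset = 6/7b = 290.557ms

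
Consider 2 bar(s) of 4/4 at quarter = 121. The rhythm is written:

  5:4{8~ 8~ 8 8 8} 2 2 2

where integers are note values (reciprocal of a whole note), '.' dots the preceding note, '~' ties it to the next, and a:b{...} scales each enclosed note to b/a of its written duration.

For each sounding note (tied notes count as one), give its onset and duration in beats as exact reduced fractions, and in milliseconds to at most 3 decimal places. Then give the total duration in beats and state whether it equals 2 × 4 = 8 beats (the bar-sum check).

1) 0.0ms=0b +595.041ms=6/5b
2) 595.041ms=6/5b +198.347ms=2/5b
3) 793.388ms=8/5b +198.347ms=2/5b
4) 991.736ms=2b +991.736ms=2b
5) 1983.471ms=4b +991.736ms=2b
6) 2975.207ms=6b +991.736ms=2b
Σ=8b of 8 (121bpm 4/4) — PASS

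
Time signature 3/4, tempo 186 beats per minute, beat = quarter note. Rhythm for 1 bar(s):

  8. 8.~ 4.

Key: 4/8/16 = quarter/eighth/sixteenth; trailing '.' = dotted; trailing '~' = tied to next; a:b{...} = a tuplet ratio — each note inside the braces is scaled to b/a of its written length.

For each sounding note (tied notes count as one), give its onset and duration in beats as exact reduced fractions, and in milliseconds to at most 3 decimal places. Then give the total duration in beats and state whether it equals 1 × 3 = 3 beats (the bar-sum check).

1) 0.0ms=0b +241.935ms=3/4b
2) 241.935ms=3/4b +725.806ms=9/4b
Σ=3b of 3 (186bpm 3/4) — PASS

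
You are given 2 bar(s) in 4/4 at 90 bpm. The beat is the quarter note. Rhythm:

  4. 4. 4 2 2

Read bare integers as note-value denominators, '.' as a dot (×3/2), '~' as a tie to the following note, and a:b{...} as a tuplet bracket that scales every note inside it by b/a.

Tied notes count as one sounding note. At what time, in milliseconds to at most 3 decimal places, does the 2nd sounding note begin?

1. 0.0ms @ 0 + 1000.0ms (3/2)
2. 1000.0ms @ 3/2 + 1000.0ms (3/2)
3. 2000.0ms @ 3 + 666.667ms (1)
4. 2666.667ms @ 4 + 1333.333ms (2)
5. 4000.0ms @ 6 + 1333.333ms (2)

note 2 onset = 3/2b = 1000.0ms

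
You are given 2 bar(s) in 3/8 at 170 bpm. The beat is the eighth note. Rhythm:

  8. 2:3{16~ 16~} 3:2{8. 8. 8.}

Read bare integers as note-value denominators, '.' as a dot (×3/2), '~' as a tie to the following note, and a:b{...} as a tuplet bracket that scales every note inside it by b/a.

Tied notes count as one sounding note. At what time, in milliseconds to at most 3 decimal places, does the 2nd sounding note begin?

1. 0.0ms @ 0 + 529.412ms (3/2)
2. 529.412ms @ 3/2 + 882.353ms (5/2)
3. 1411.765ms @ 4 + 352.941ms (1)
4. 1764.706ms @ 5 + 352.941ms (1)

note 2 onset = 3/2b = 529.412ms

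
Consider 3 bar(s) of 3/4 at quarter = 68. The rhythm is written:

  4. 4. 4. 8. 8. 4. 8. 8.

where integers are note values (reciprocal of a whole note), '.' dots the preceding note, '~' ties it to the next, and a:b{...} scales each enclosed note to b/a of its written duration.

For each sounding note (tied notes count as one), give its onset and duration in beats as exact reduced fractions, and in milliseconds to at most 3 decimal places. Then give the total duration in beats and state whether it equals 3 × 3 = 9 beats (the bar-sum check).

1) 0.0ms=0b +1323.529ms=3/2b
2) 1323.529ms=3/2b +1323.529ms=3/2b
3) 2647.059ms=3b +1323.529ms=3/2b
4) 3970.588ms=9/2b +661.765ms=3/4b
5) 4632.353ms=21/4b +661.765ms=3/4b
6) 5294.118ms=6b +1323.529ms=3/2b
7) 6617.647ms=15/2b +661.765ms=3/4b
8) 7279.412ms=33/4b +661.765ms=3/4b
Σ=9b of 9 (68bpm 3/4) — PASS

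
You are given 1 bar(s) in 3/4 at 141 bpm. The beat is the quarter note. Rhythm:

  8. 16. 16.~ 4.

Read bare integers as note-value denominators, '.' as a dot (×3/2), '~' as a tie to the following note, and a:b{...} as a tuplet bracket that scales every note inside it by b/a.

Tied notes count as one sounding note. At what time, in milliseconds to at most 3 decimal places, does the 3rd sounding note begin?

note 3 onset = 9/8b = 478.723ms

1. 0.0ms @ 0 + 319.149ms (3/4)
2. 319.149ms @ 3/4 + 159.574ms (3/8)
3. 478.723ms @ 9/8 + 797.872ms (15/8)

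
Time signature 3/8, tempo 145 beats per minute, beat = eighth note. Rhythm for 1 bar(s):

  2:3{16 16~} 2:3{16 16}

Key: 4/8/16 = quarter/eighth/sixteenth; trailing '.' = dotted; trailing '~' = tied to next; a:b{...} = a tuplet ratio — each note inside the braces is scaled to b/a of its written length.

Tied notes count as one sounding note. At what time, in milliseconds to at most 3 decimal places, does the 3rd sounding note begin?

1. 0.0ms @ 0 + 310.345ms (3/4)
2. 310.345ms @ 3/4 + 620.69ms (3/2)
3. 931.034ms @ 9/4 + 310.345ms (3/4)

note 3 onset = 9/4b = 931.034ms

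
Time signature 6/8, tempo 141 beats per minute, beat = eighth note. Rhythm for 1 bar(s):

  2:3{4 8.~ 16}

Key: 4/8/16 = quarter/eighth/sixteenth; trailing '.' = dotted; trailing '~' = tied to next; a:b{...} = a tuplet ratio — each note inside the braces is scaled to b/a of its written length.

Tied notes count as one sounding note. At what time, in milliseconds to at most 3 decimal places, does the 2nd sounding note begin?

note 2 onset = 3b = 1276.596ms

1. 0.0ms @ 0 + 1276.596ms (3)
2. 1276.596ms @ 3 + 1276.596ms (3)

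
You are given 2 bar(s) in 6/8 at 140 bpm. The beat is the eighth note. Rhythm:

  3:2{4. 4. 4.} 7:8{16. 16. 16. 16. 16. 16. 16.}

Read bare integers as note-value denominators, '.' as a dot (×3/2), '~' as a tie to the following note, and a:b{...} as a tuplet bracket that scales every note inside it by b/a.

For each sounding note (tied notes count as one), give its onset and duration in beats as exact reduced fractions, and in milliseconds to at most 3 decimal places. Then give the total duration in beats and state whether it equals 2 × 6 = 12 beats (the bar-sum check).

1) 0.0ms=0b +857.143ms=2b
2) 857.143ms=2b +857.143ms=2b
3) 1714.286ms=4b +857.143ms=2b
4) 2571.429ms=6b +367.347ms=6/7b
5) 2938.776ms=48/7b +367.347ms=6/7b
6) 3306.122ms=54/7b +367.347ms=6/7b
7) 3673.469ms=60/7b +367.347ms=6/7b
8) 4040.816ms=66/7b +367.347ms=6/7b
9) 4408.163ms=72/7b +367.347ms=6/7b
10) 4775.51ms=78/7b +367.347ms=6/7b
Σ=12b of 12 (140bpm 6/8) — PASS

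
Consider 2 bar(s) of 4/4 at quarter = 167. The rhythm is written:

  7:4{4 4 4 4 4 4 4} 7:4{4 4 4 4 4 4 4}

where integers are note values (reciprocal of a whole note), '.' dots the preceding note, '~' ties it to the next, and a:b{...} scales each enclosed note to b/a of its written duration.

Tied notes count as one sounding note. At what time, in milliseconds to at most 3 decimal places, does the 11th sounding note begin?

note 11 onset = 40/7b = 2053.037ms

1. 0.0ms @ 0 + 205.304ms (4/7)
2. 205.304ms @ 4/7 + 205.304ms (4/7)
3. 410.607ms @ 8/7 + 205.304ms (4/7)
4. 615.911ms @ 12/7 + 205.304ms (4/7)
5. 821.215ms @ 16/7 + 205.304ms (4/7)
6. 1026.518ms @ 20/7 + 205.304ms (4/7)
7. 1231.822ms @ 24/7 + 205.304ms (4/7)
8. 1437.126ms @ 4 + 205.304ms (4/7)
9. 1642.429ms @ 32/7 + 205.304ms (4/7)
10. 1847.733ms @ 36/7 + 205.304ms (4/7)
11. 2053.037ms @ 40/7 + 205.304ms (4/7)
12. 2258.34ms @ 44/7 + 205.304ms (4/7)
13. 2463.644ms @ 48/7 + 205.304ms (4/7)
14. 2668.948ms @ 52/7 + 205.304ms (4/7)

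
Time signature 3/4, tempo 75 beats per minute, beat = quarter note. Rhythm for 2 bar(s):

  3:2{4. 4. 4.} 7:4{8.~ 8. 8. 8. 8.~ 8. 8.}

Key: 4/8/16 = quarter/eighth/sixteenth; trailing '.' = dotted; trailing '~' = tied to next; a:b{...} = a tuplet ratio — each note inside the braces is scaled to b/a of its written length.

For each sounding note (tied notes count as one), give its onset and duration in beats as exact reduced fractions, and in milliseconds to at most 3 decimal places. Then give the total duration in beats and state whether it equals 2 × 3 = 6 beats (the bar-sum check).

1) 0.0ms=0b +800.0ms=1b
2) 800.0ms=1b +800.0ms=1b
3) 1600.0ms=2b +800.0ms=1b
4) 2400.0ms=3b +685.714ms=6/7b
5) 3085.714ms=27/7b +342.857ms=3/7b
6) 3428.571ms=30/7b +342.857ms=3/7b
7) 3771.429ms=33/7b +685.714ms=6/7b
8) 4457.143ms=39/7b +342.857ms=3/7b
Σ=6b of 6 (75bpm 3/4) — PASS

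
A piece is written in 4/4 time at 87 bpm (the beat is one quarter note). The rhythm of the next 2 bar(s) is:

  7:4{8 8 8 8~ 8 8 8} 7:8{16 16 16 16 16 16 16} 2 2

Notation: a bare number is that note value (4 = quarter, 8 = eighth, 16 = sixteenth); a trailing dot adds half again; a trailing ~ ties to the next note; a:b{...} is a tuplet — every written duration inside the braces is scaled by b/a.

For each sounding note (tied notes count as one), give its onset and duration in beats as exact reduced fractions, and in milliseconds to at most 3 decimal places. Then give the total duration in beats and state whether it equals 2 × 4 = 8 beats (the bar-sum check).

1) 0.0ms=0b +197.044ms=2/7b
2) 197.044ms=2/7b +197.044ms=2/7b
3) 394.089ms=4/7b +197.044ms=2/7b
4) 591.133ms=6/7b +394.089ms=4/7b
5) 985.222ms=10/7b +197.044ms=2/7b
6) 1182.266ms=12/7b +197.044ms=2/7b
7) 1379.31ms=2b +197.044ms=2/7b
8) 1576.355ms=16/7b +197.044ms=2/7b
9) 1773.399ms=18/7b +197.044ms=2/7b
10) 1970.443ms=20/7b +197.044ms=2/7b
11) 2167.488ms=22/7b +197.044ms=2/7b
12) 2364.532ms=24/7b +197.044ms=2/7b
13) 2561.576ms=26/7b +197.044ms=2/7b
14) 2758.621ms=4b +1379.31ms=2b
15) 4137.931ms=6b +1379.31ms=2b
Σ=8b of 8 (87bpm 4/4) — PASS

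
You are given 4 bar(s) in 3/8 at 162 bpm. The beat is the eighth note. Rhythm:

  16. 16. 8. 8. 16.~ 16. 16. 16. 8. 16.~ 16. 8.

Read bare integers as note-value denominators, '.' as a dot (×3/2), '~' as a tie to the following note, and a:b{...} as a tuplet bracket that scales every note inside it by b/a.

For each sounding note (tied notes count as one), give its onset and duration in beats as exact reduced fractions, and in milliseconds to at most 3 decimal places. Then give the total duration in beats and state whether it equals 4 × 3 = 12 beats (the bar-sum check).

1) 0.0ms=0b +277.778ms=3/4b
2) 277.778ms=3/4b +277.778ms=3/4b
3) 555.556ms=3/2b +555.556ms=3/2b
4) 1111.111ms=3b +555.556ms=3/2b
5) 1666.667ms=9/2b +555.556ms=3/2b
6) 2222.222ms=6b +277.778ms=3/4b
7) 2500.0ms=27/4b +277.778ms=3/4b
8) 2777.778ms=15/2b +555.556ms=3/2b
9) 3333.333ms=9b +555.556ms=3/2b
10) 3888.889ms=21/2b +555.556ms=3/2b
Σ=12b of 12 (162bpm 3/8) — PASS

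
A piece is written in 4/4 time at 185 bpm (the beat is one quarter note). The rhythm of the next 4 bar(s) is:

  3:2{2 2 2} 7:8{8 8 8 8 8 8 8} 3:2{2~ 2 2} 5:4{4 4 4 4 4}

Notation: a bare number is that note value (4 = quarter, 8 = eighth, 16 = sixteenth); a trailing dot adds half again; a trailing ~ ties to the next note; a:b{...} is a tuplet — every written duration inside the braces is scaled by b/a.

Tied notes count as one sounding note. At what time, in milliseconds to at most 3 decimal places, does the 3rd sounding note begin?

1. 0.0ms @ 0 + 432.432ms (4/3)
2. 432.432ms @ 4/3 + 432.432ms (4/3)
3. 864.865ms @ 8/3 + 432.432ms (4/3)
4. 1297.297ms @ 4 + 185.328ms (4/7)
5. 1482.625ms @ 32/7 + 185.328ms (4/7)
6. 1667.954ms @ 36/7 + 185.328ms (4/7)
7. 1853.282ms @ 40/7 + 185.328ms (4/7)
8. 2038.61ms @ 44/7 + 185.328ms (4/7)
9. 2223.938ms @ 48/7 + 185.328ms (4/7)
10. 2409.266ms @ 52/7 + 185.328ms (4/7)
11. 2594.595ms @ 8 + 864.865ms (8/3)
12. 3459.459ms @ 32/3 + 432.432ms (4/3)
13. 3891.892ms @ 12 + 259.459ms (4/5)
14. 4151.351ms @ 64/5 + 259.459ms (4/5)
15. 4410.811ms @ 68/5 + 259.459ms (4/5)
16. 4670.27ms @ 72/5 + 259.459ms (4/5)
17. 4929.73ms @ 76/5 + 259.459ms (4/5)

note 3 onset = 8/3b = 864.865ms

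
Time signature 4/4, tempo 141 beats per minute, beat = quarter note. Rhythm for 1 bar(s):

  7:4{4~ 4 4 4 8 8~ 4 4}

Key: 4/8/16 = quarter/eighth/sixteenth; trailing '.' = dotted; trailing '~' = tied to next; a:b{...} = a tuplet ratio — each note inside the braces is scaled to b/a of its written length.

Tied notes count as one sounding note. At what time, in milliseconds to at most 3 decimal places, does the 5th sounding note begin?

1. 0.0ms @ 0 + 486.322ms (8/7)
2. 486.322ms @ 8/7 + 243.161ms (4/7)
3. 729.483ms @ 12/7 + 243.161ms (4/7)
4. 972.644ms @ 16/7 + 121.581ms (2/7)
5. 1094.225ms @ 18/7 + 364.742ms (6/7)
6. 1458.967ms @ 24/7 + 243.161ms (4/7)

note 5 onset = 18/7b = 1094.225ms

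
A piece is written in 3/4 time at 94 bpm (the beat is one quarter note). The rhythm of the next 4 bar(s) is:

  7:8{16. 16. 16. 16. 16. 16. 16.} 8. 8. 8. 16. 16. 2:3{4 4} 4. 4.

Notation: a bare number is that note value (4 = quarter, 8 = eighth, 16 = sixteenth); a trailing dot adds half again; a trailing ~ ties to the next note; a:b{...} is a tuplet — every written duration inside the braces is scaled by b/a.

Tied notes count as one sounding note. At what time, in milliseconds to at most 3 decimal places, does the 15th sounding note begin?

note 15 onset = 9b = 5744.681ms

1. 0.0ms @ 0 + 273.556ms (3/7)
2. 273.556ms @ 3/7 + 273.556ms (3/7)
3. 547.112ms @ 6/7 + 273.556ms (3/7)
4. 820.669ms @ 9/7 + 273.556ms (3/7)
5. 1094.225ms @ 12/7 + 273.556ms (3/7)
6. 1367.781ms @ 15/7 + 273.556ms (3/7)
7. 1641.337ms @ 18/7 + 273.556ms (3/7)
8. 1914.894ms @ 3 + 478.723ms (3/4)
9. 2393.617ms @ 15/4 + 478.723ms (3/4)
10. 2872.34ms @ 9/2 + 478.723ms (3/4)
11. 3351.064ms @ 21/4 + 239.362ms (3/8)
12. 3590.426ms @ 45/8 + 239.362ms (3/8)
13. 3829.787ms @ 6 + 957.447ms (3/2)
14. 4787.234ms @ 15/2 + 957.447ms (3/2)
15. 5744.681ms @ 9 + 957.447ms (3/2)
16. 6702.128ms @ 21/2 + 957.447ms (3/2)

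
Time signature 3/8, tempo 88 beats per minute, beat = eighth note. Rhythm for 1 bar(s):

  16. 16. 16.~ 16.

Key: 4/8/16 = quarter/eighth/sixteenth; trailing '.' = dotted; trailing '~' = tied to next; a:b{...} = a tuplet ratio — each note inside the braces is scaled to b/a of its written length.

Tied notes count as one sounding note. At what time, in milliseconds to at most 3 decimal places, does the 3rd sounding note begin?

note 3 onset = 3/2b = 1022.727ms

1. 0.0ms @ 0 + 511.364ms (3/4)
2. 511.364ms @ 3/4 + 511.364ms (3/4)
3. 1022.727ms @ 3/2 + 1022.727ms (3/2)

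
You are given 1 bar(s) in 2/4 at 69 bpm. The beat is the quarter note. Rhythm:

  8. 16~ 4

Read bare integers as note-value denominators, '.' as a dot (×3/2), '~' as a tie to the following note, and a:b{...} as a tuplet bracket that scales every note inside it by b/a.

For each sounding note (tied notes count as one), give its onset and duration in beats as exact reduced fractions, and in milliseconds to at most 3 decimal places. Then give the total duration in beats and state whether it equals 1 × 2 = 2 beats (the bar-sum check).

1) 0.0ms=0b +652.174ms=3/4b
2) 652.174ms=3/4b +1086.957ms=5/4b
Σ=2b of 2 (69bpm 2/4) — PASS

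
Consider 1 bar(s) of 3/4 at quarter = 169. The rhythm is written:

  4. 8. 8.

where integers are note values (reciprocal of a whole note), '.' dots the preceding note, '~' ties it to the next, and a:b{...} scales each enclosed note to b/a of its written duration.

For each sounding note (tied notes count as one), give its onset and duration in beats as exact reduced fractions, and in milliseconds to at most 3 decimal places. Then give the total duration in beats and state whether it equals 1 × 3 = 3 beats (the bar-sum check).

1) 0.0ms=0b +532.544ms=3/2b
2) 532.544ms=3/2b +266.272ms=3/4b
3) 798.817ms=9/4b +266.272ms=3/4b
Σ=3b of 3 (169bpm 3/4) — PASS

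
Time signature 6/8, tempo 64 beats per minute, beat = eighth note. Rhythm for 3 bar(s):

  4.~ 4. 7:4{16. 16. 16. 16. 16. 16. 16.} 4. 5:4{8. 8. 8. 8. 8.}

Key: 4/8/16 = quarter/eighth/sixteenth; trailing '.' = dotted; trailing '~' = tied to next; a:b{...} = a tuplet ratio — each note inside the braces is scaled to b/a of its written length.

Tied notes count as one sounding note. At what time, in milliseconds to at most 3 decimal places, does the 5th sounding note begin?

note 5 onset = 51/7b = 6830.357ms

1. 0.0ms @ 0 + 5625.0ms (6)
2. 5625.0ms @ 6 + 401.786ms (3/7)
3. 6026.786ms @ 45/7 + 401.786ms (3/7)
4. 6428.571ms @ 48/7 + 401.786ms (3/7)
5. 6830.357ms @ 51/7 + 401.786ms (3/7)
6. 7232.143ms @ 54/7 + 401.786ms (3/7)
7. 7633.929ms @ 57/7 + 401.786ms (3/7)
8. 8035.714ms @ 60/7 + 401.786ms (3/7)
9. 8437.5ms @ 9 + 2812.5ms (3)
10. 11250.0ms @ 12 + 1125.0ms (6/5)
11. 12375.0ms @ 66/5 + 1125.0ms (6/5)
12. 13500.0ms @ 72/5 + 1125.0ms (6/5)
13. 14625.0ms @ 78/5 + 1125.0ms (6/5)
14. 15750.0ms @ 84/5 + 1125.0ms (6/5)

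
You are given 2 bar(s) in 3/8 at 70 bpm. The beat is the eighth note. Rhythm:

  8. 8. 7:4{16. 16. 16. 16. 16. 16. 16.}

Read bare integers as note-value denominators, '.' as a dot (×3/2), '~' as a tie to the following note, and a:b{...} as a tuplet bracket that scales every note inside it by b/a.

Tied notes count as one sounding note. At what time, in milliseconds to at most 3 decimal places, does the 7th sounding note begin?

note 7 onset = 33/7b = 4040.816ms

1. 0.0ms @ 0 + 1285.714ms (3/2)
2. 1285.714ms @ 3/2 + 1285.714ms (3/2)
3. 2571.429ms @ 3 + 367.347ms (3/7)
4. 2938.776ms @ 24/7 + 367.347ms (3/7)
5. 3306.122ms @ 27/7 + 367.347ms (3/7)
6. 3673.469ms @ 30/7 + 367.347ms (3/7)
7. 4040.816ms @ 33/7 + 367.347ms (3/7)
8. 4408.163ms @ 36/7 + 367.347ms (3/7)
9. 4775.51ms @ 39/7 + 367.347ms (3/7)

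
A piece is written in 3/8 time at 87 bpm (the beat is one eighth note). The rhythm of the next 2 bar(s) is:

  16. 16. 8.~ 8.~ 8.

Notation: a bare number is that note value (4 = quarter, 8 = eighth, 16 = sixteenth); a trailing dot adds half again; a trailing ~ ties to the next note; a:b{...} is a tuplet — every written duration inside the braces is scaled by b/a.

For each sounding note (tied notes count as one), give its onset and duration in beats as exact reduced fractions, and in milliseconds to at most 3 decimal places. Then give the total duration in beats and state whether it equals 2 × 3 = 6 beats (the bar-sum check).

1) 0.0ms=0b +517.241ms=3/4b
2) 517.241ms=3/4b +517.241ms=3/4b
3) 1034.483ms=3/2b +3103.448ms=9/2b
Σ=6b of 6 (87bpm 3/8) — PASS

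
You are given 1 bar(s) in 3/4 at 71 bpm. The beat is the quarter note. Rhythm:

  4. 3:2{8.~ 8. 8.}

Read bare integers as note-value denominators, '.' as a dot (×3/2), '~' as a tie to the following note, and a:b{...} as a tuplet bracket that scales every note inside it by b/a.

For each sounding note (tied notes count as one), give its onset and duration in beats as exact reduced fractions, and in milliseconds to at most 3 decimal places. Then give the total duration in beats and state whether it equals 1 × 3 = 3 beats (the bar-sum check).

1) 0.0ms=0b +1267.606ms=3/2b
2) 1267.606ms=3/2b +845.07ms=1b
3) 2112.676ms=5/2b +422.535ms=1/2b
Σ=3b of 3 (71bpm 3/4) — PASS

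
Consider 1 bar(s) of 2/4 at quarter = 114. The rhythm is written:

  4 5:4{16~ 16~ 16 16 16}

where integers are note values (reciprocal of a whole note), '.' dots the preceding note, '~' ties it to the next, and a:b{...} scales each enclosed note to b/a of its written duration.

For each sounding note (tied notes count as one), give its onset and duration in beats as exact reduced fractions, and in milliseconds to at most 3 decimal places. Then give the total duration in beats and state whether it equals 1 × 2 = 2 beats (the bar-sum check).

1) 0.0ms=0b +526.316ms=1b
2) 526.316ms=1b +315.789ms=3/5b
3) 842.105ms=8/5b +105.263ms=1/5b
4) 947.368ms=9/5b +105.263ms=1/5b
Σ=2b of 2 (114bpm 2/4) — PASS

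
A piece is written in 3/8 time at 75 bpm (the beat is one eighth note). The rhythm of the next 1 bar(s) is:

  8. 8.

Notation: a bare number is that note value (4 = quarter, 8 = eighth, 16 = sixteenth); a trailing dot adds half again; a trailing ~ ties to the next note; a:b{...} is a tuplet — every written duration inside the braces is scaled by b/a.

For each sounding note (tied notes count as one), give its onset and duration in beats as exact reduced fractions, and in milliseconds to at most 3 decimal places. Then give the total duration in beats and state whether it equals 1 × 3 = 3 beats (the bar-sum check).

1) 0.0ms=0b +1200.0ms=3/2b
2) 1200.0ms=3/2b +1200.0ms=3/2b
Σ=3b of 3 (75bpm 3/8) — PASS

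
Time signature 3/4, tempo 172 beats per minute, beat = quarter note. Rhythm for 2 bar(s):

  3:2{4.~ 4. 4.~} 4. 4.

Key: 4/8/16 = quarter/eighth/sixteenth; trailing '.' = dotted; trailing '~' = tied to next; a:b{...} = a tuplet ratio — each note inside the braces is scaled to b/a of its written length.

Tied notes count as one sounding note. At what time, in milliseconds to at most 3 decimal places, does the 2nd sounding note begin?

1. 0.0ms @ 0 + 697.674ms (2)
2. 697.674ms @ 2 + 872.093ms (5/2)
3. 1569.767ms @ 9/2 + 523.256ms (3/2)

note 2 onset = 2b = 697.674ms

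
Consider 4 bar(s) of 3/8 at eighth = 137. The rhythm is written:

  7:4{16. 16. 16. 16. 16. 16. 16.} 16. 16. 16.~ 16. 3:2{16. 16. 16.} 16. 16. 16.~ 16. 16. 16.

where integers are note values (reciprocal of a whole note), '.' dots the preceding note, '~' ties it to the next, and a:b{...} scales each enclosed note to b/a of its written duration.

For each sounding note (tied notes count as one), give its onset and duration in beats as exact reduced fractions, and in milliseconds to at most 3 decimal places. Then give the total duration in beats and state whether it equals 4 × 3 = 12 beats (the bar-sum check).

1) 0.0ms=0b +187.696ms=3/7b
2) 187.696ms=3/7b +187.696ms=3/7b
3) 375.391ms=6/7b +187.696ms=3/7b
4) 563.087ms=9/7b +187.696ms=3/7b
5) 750.782ms=12/7b +187.696ms=3/7b
6) 938.478ms=15/7b +187.696ms=3/7b
7) 1126.173ms=18/7b +187.696ms=3/7b
8) 1313.869ms=3b +328.467ms=3/4b
9) 1642.336ms=15/4b +328.467ms=3/4b
10) 1970.803ms=9/2b +656.934ms=3/2b
11) 2627.737ms=6b +218.978ms=1/2b
12) 2846.715ms=13/2b +218.978ms=1/2b
13) 3065.693ms=7b +218.978ms=1/2b
14) 3284.672ms=15/2b +328.467ms=3/4b
15) 3613.139ms=33/4b +328.467ms=3/4b
16) 3941.606ms=9b +656.934ms=3/2b
17) 4598.54ms=21/2b +328.467ms=3/4b
18) 4927.007ms=45/4b +328.467ms=3/4b
Σ=12b of 12 (137bpm 3/8) — PASS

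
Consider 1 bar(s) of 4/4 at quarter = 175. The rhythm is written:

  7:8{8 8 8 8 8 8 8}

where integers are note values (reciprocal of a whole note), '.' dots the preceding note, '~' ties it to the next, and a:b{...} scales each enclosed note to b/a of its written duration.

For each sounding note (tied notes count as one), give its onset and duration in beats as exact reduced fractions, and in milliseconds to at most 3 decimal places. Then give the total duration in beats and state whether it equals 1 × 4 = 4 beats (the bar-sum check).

1) 0.0ms=0b +195.918ms=4/7b
2) 195.918ms=4/7b +195.918ms=4/7b
3) 391.837ms=8/7b +195.918ms=4/7b
4) 587.755ms=12/7b +195.918ms=4/7b
5) 783.673ms=16/7b +195.918ms=4/7b
6) 979.592ms=20/7b +195.918ms=4/7b
7) 1175.51ms=24/7b +195.918ms=4/7b
Σ=4b of 4 (175bpm 4/4) — PASS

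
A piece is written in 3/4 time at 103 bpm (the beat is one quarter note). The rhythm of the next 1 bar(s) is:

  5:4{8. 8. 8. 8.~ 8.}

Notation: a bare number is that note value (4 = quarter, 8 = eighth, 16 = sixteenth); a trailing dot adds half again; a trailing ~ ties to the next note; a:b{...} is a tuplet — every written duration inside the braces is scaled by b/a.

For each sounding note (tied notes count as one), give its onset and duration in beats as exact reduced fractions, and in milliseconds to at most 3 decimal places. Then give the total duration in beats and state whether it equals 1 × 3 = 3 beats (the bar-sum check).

1) 0.0ms=0b +349.515ms=3/5b
2) 349.515ms=3/5b +349.515ms=3/5b
3) 699.029ms=6/5b +349.515ms=3/5b
4) 1048.544ms=9/5b +699.029ms=6/5b
Σ=3b of 3 (103bpm 3/4) — PASS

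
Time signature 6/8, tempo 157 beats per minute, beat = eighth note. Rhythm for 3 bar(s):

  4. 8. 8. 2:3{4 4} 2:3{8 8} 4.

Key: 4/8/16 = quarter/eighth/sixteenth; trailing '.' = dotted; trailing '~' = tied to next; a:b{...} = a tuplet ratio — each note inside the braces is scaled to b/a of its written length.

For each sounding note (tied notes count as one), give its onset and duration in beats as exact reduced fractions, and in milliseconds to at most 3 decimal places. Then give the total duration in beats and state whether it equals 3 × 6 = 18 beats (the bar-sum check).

1) 0.0ms=0b +1146.497ms=3b
2) 1146.497ms=3b +573.248ms=3/2b
3) 1719.745ms=9/2b +573.248ms=3/2b
4) 2292.994ms=6b +1146.497ms=3b
5) 3439.49ms=9b +1146.497ms=3b
6) 4585.987ms=12b +573.248ms=3/2b
7) 5159.236ms=27/2b +573.248ms=3/2b
8) 5732.484ms=15b +1146.497ms=3b
Σ=18b of 18 (157bpm 6/8) — PASS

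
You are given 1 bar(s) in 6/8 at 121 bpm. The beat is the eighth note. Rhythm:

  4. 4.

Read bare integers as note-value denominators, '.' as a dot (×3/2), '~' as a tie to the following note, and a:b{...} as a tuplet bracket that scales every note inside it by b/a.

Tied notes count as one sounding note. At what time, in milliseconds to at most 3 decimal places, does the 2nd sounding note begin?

1. 0.0ms @ 0 + 1487.603ms (3)
2. 1487.603ms @ 3 + 1487.603ms (3)

note 2 onset = 3b = 1487.603ms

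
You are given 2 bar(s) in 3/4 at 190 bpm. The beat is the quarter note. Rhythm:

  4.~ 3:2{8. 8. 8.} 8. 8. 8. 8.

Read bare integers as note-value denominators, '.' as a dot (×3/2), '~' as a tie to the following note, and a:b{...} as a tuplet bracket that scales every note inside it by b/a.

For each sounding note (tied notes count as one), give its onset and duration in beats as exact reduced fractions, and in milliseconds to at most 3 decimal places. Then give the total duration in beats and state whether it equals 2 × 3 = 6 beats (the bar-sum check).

1) 0.0ms=0b +631.579ms=2b
2) 631.579ms=2b +157.895ms=1/2b
3) 789.474ms=5/2b +157.895ms=1/2b
4) 947.368ms=3b +236.842ms=3/4b
5) 1184.211ms=15/4b +236.842ms=3/4b
6) 1421.053ms=9/2b +236.842ms=3/4b
7) 1657.895ms=21/4b +236.842ms=3/4b
Σ=6b of 6 (190bpm 3/4) — PASS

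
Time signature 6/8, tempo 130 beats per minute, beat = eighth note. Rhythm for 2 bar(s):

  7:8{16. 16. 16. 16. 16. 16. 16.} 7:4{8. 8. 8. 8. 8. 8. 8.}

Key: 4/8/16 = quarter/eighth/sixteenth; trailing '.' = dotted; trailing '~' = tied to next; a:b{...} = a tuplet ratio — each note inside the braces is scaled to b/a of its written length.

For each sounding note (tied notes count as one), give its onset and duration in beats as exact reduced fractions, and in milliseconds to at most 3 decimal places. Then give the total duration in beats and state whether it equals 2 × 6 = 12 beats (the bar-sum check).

1) 0.0ms=0b +395.604ms=6/7b
2) 395.604ms=6/7b +395.604ms=6/7b
3) 791.209ms=12/7b +395.604ms=6/7b
4) 1186.813ms=18/7b +395.604ms=6/7b
5) 1582.418ms=24/7b +395.604ms=6/7b
6) 1978.022ms=30/7b +395.604ms=6/7b
7) 2373.626ms=36/7b +395.604ms=6/7b
8) 2769.231ms=6b +395.604ms=6/7b
9) 3164.835ms=48/7b +395.604ms=6/7b
10) 3560.44ms=54/7b +395.604ms=6/7b
11) 3956.044ms=60/7b +395.604ms=6/7b
12) 4351.648ms=66/7b +395.604ms=6/7b
13) 4747.253ms=72/7b +395.604ms=6/7b
14) 5142.857ms=78/7b +395.604ms=6/7b
Σ=12b of 12 (130bpm 6/8) — PASS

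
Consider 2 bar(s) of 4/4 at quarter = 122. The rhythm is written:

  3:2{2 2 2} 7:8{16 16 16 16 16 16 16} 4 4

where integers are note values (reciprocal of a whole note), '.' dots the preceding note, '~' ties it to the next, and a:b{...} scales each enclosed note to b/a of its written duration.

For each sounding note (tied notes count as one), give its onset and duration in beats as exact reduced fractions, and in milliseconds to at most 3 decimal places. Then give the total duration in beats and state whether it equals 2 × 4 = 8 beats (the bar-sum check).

1) 0.0ms=0b +655.738ms=4/3b
2) 655.738ms=4/3b +655.738ms=4/3b
3) 1311.475ms=8/3b +655.738ms=4/3b
4) 1967.213ms=4b +140.515ms=2/7b
5) 2107.728ms=30/7b +140.515ms=2/7b
6) 2248.244ms=32/7b +140.515ms=2/7b
7) 2388.759ms=34/7b +140.515ms=2/7b
8) 2529.274ms=36/7b +140.515ms=2/7b
9) 2669.789ms=38/7b +140.515ms=2/7b
10) 2810.304ms=40/7b +140.515ms=2/7b
11) 2950.82ms=6b +491.803ms=1b
12) 3442.623ms=7b +491.803ms=1b
Σ=8b of 8 (122bpm 4/4) — PASS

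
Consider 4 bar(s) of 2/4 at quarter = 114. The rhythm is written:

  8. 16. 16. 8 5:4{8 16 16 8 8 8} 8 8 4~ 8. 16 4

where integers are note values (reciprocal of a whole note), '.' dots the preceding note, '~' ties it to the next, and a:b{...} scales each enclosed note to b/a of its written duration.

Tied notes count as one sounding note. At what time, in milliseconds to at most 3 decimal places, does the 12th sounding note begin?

note 12 onset = 9/2b = 2368.421ms

1. 0.0ms @ 0 + 394.737ms (3/4)
2. 394.737ms @ 3/4 + 197.368ms (3/8)
3. 592.105ms @ 9/8 + 197.368ms (3/8)
4. 789.474ms @ 3/2 + 263.158ms (1/2)
5. 1052.632ms @ 2 + 210.526ms (2/5)
6. 1263.158ms @ 12/5 + 105.263ms (1/5)
7. 1368.421ms @ 13/5 + 105.263ms (1/5)
8. 1473.684ms @ 14/5 + 210.526ms (2/5)
9. 1684.211ms @ 16/5 + 210.526ms (2/5)
10. 1894.737ms @ 18/5 + 210.526ms (2/5)
11. 2105.263ms @ 4 + 263.158ms (1/2)
12. 2368.421ms @ 9/2 + 263.158ms (1/2)
13. 2631.579ms @ 5 + 921.053ms (7/4)
14. 3552.632ms @ 27/4 + 131.579ms (1/4)
15. 3684.211ms @ 7 + 526.316ms (1)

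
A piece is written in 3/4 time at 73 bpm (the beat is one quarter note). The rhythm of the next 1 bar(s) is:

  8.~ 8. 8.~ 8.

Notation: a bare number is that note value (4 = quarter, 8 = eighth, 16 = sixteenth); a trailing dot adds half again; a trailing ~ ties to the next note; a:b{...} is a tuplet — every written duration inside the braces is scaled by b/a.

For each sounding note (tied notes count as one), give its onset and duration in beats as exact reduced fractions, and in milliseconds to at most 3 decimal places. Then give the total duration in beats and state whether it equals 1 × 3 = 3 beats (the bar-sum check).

1) 0.0ms=0b +1232.877ms=3/2b
2) 1232.877ms=3/2b +1232.877ms=3/2b
Σ=3b of 3 (73bpm 3/4) — PASS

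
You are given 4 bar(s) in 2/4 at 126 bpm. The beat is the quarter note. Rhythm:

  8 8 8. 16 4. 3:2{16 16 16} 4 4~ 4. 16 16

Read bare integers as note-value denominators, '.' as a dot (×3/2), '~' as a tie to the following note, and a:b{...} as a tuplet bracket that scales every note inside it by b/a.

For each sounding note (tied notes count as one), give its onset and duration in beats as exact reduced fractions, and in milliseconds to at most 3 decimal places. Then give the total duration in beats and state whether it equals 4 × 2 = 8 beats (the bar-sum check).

1) 0.0ms=0b +238.095ms=1/2b
2) 238.095ms=1/2b +238.095ms=1/2b
3) 476.19ms=1b +357.143ms=3/4b
4) 833.333ms=7/4b +119.048ms=1/4b
5) 952.381ms=2b +714.286ms=3/2b
6) 1666.667ms=7/2b +79.365ms=1/6b
7) 1746.032ms=11/3b +79.365ms=1/6b
8) 1825.397ms=23/6b +79.365ms=1/6b
9) 1904.762ms=4b +476.19ms=1b
10) 2380.952ms=5b +1190.476ms=5/2b
11) 3571.429ms=15/2b +119.048ms=1/4b
12) 3690.476ms=31/4b +119.048ms=1/4b
Σ=8b of 8 (126bpm 2/4) — PASS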